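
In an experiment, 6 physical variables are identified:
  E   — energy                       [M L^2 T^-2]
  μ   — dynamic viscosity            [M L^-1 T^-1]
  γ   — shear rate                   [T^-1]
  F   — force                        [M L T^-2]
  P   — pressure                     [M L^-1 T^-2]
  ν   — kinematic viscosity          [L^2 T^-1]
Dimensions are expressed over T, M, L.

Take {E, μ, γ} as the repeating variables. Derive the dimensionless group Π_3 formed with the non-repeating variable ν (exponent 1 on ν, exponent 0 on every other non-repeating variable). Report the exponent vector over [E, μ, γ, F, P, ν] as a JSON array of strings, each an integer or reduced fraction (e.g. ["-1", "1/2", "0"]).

["-2/3", "2/3", "-1/3", "0", "0", "1"]

Exponent matrix [T,M,L] × [E,μ,γ,F,P,ν]:
  T: [-2 -1 -1 -2 -2 -1]
  M: [ 1  1  0  1  1  0]
  L: [ 2 -1  0  1 -1  2]
RREF → pivots at {E,μ,γ} ⇒ r = 3
Repeat: E,μ,γ; free: F,P,ν
RREF:
  r0: [   1    0    0  2/3    0  2/3]
  r1: [   0    1    0  1/3    1 -2/3]
  r2: [   0    0    1  1/3    1  1/3]
Fix exponent of ν at 1, F at 0, P at 0; solve each RREF row for its pivot's exponent:
  r0: exp(E) + (2/3)·1 = 0 ⇒ exp(E) = -2/3
  r1: exp(μ) + (-2/3)·1 = 0 ⇒ exp(μ) = 2/3
  r2: exp(γ) + (1/3)·1 = 0 ⇒ exp(γ) = -1/3
Π_3 = E^(-2/3) · μ^(2/3) · γ^(-1/3) · ν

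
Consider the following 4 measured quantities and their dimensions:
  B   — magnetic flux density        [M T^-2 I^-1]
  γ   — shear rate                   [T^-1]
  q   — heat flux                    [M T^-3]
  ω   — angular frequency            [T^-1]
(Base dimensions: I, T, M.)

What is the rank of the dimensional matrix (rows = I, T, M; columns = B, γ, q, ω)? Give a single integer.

3

Exponent matrix [I,T,M] × [B,γ,q,ω]:
  I: [-1  0  0  0]
  T: [-2 -1 -3 -1]
  M: [ 1  0  1  0]
Echelon form has 3 nonzero rows (pivots: B,γ,q)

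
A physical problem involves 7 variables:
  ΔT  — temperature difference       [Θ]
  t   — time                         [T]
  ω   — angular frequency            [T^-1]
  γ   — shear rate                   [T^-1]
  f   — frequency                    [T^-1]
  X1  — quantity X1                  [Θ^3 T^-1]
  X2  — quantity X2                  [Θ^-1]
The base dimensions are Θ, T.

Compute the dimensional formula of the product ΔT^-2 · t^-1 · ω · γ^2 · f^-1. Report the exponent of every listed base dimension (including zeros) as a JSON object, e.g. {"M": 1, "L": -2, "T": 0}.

{"Θ": -2, "T": -3}

Exponent matrix [Θ,T] × [ΔT,t,ω,γ,f,X1,X2]:
  Θ: [ 1  0  0  0  0  3 -1]
  T: [ 0  1 -1 -1 -1 -1  0]
  [Θ]: (-2)·1+(-1)·0+(1)·0+(2)·0+(-1)·0 = -2
  [T]: (-2)·0+(-1)·1+(1)·-1+(2)·-1+(-1)·-1 = -3
⇒ Θ^-2 T^-3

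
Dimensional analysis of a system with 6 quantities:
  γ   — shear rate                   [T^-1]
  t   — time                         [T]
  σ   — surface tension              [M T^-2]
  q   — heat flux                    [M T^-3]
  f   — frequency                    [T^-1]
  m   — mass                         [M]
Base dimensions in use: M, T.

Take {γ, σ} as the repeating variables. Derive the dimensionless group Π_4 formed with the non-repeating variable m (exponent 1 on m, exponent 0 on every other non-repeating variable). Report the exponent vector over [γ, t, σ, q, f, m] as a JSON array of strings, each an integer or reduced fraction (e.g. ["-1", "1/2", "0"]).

["2", "0", "-1", "0", "0", "1"]

Dimensional matrix (M×T by γ×t×σ×q×f×m):
  M: [ 0  0  1  1  0  1]
  T: [-1  1 -2 -3 -1  0]
RREF → pivots at {γ,σ} ⇒ r = 2
Repeat: γ,σ; free: t,q,f,m
RREF:
  r0: [   1   -1    0    1    1   -2]
  r1: [   0    0    1    1    0    1]
Fix exponent of m at 1, t at 0, q at 0, f at 0; solve each RREF row for its pivot's exponent:
  r0: exp(γ) + (-2)·1 = 0 ⇒ exp(γ) = 2
  r1: exp(σ) + (1)·1 = 0 ⇒ exp(σ) = -1
Π_4 = γ^2 · σ^-1 · m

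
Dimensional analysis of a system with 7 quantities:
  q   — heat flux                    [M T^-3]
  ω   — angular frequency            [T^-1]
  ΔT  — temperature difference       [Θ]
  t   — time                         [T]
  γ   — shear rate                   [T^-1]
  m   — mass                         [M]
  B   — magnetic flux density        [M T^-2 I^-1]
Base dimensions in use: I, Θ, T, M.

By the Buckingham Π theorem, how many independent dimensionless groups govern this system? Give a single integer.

Dimensional matrix (I×Θ×T×M by q×ω×ΔT×t×γ×m×B):
  I: [ 0  0  0  0  0  0 -1]
  Θ: [ 0  0  1  0  0  0  0]
  T: [-3 -1  0  1 -1  0 -2]
  M: [ 1  0  0  0  0  1  1]
RREF → pivots at {q,ω,ΔT,B} ⇒ r = 4
Π count = n − r = 7 − 4 = 3

3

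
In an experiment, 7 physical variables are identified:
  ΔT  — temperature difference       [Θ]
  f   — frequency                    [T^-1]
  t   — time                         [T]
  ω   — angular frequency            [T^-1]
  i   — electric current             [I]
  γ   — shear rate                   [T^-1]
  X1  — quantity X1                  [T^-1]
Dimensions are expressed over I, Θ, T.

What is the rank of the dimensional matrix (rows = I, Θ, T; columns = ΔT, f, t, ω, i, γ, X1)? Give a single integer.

Write exponents as rows I,Θ,T / cols ΔT,f,t,ω,i,γ,X1:
  I: [ 0  0  0  0  1  0  0]
  Θ: [ 1  0  0  0  0  0  0]
  T: [ 0 -1  1 -1  0 -1 -1]
Row reduction gives pivot columns ΔT,f,i; rank = 3

3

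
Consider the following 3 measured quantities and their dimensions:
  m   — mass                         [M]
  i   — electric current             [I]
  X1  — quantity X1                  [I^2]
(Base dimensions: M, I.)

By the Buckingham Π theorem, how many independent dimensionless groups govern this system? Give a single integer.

Write exponents as rows M,I / cols m,i,X1:
  M: [ 1  0  0]
  I: [ 0  1  2]
Echelon form has 2 nonzero rows (pivots: m,i)
Π count = n − r = 3 − 2 = 1

1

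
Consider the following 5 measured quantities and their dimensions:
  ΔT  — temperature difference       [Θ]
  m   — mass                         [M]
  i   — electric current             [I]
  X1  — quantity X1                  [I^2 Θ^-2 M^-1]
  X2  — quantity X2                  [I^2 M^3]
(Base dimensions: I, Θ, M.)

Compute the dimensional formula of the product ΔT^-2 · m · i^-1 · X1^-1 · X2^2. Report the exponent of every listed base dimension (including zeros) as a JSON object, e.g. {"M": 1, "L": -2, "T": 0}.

{"I": 1, "Θ": 0, "M": 8}

Write exponents as rows I,Θ,M / cols ΔT,m,i,X1,X2:
  I: [ 0  0  1  2  2]
  Θ: [ 1  0  0 -2  0]
  M: [ 0  1  0 -1  3]
  [I]: (-2)·0+(1)·0+(-1)·1+(-1)·2+(2)·2 = 1
  [Θ]: (-2)·1+(1)·0+(-1)·0+(-1)·-2+(2)·0 = 0
  [M]: (-2)·0+(1)·1+(-1)·0+(-1)·-1+(2)·3 = 8
⇒ I M^8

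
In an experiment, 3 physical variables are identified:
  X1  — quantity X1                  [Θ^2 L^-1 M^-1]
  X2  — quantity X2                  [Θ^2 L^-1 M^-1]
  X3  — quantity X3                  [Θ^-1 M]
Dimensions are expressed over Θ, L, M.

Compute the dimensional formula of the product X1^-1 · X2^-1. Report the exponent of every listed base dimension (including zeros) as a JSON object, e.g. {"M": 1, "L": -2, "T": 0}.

Write exponents as rows Θ,L,M / cols X1,X2,X3:
  Θ: [ 2  2 -1]
  L: [-1 -1  0]
  M: [-1 -1  1]
  [Θ]: (-1)·2+(-1)·2 = -4
  [L]: (-1)·-1+(-1)·-1 = 2
  [M]: (-1)·-1+(-1)·-1 = 2
⇒ Θ^-4 L^2 M^2

{"Θ": -4, "L": 2, "M": 2}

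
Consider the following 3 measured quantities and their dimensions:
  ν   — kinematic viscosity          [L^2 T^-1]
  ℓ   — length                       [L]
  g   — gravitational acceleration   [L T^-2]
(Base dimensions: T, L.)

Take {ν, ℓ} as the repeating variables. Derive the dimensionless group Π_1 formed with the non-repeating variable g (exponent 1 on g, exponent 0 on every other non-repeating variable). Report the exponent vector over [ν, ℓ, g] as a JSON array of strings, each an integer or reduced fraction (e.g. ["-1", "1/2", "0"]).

Exponent matrix [T,L] × [ν,ℓ,g]:
  T: [-1  0 -2]
  L: [ 2  1  1]
Row reduction gives pivot columns ν,ℓ; rank = 2
Pivot set = {ν,ℓ}, free = {g}
RREF:
  r0: [   1    0    2]
  r1: [   0    1   -3]
Fix exponent of g at 1; solve each RREF row for its pivot's exponent:
  r0: exp(ν) + (2)·1 = 0 ⇒ exp(ν) = -2
  r1: exp(ℓ) + (-3)·1 = 0 ⇒ exp(ℓ) = 3
Π_1 = ν^-2 · ℓ^3 · g

["-2", "3", "1"]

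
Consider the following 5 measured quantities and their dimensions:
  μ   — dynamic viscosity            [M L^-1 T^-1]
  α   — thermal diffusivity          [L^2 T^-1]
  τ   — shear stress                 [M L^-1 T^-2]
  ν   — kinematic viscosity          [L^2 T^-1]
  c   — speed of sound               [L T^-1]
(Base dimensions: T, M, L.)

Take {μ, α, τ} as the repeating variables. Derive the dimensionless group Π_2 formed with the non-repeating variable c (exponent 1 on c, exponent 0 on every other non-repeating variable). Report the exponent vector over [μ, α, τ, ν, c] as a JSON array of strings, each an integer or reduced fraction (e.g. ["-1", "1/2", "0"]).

["1/2", "-1/2", "-1/2", "0", "1"]

Exponent matrix [T,M,L] × [μ,α,τ,ν,c]:
  T: [-1 -1 -2 -1 -1]
  M: [ 1  0  1  0  0]
  L: [-1  2 -1  2  1]
Echelon form has 3 nonzero rows (pivots: μ,α,τ)
Pivot set = {μ,α,τ}, free = {ν,c}
RREF:
  r0: [   1    0    0    0 -1/2]
  r1: [   0    1    0    1  1/2]
  r2: [   0    0    1    0  1/2]
Fix exponent of c at 1, ν at 0; solve each RREF row for its pivot's exponent:
  r0: exp(μ) + (-1/2)·1 = 0 ⇒ exp(μ) = 1/2
  r1: exp(α) + (1/2)·1 = 0 ⇒ exp(α) = -1/2
  r2: exp(τ) + (1/2)·1 = 0 ⇒ exp(τ) = -1/2
Π_2 = μ^(1/2) · α^(-1/2) · τ^(-1/2) · c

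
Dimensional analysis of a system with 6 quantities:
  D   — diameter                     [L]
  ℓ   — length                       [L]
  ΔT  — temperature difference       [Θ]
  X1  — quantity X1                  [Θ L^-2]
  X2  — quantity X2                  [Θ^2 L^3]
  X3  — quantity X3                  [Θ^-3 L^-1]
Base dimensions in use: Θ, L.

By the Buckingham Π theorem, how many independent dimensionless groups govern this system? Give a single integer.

Exponent matrix [Θ,L] × [D,ℓ,ΔT,X1,X2,X3]:
  Θ: [ 0  0  1  1  2 -3]
  L: [ 1  1  0 -2  3 -1]
Row reduction gives pivot columns D,ΔT; rank = 2
Π count = n − r = 6 − 2 = 4

4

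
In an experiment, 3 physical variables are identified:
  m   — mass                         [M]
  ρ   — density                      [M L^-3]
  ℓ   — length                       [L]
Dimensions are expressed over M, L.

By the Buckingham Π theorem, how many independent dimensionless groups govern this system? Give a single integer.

Write exponents as rows M,L / cols m,ρ,ℓ:
  M: [ 1  1  0]
  L: [ 0 -3  1]
RREF → pivots at {m,ρ} ⇒ r = 2
3 vars − rank 2 = 1 Π group

1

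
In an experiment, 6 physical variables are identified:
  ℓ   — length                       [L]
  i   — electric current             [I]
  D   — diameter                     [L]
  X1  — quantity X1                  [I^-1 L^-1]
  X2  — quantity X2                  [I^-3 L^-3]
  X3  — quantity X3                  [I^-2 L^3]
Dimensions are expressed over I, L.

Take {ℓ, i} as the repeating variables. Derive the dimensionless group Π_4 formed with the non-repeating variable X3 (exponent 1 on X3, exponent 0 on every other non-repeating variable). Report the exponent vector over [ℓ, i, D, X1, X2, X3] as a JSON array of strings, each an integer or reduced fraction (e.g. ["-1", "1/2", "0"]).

Write exponents as rows I,L / cols ℓ,i,D,X1,X2,X3:
  I: [ 0  1  0 -1 -3 -2]
  L: [ 1  0  1 -1 -3  3]
Row reduction gives pivot columns ℓ,i; rank = 2
Repeat: ℓ,i; free: D,X1,X2,X3
RREF:
  r0: [   1    0    1   -1   -3    3]
  r1: [   0    1    0   -1   -3   -2]
Fix exponent of X3 at 1, D at 0, X1 at 0, X2 at 0; solve each RREF row for its pivot's exponent:
  r0: exp(ℓ) + (3)·1 = 0 ⇒ exp(ℓ) = -3
  r1: exp(i) + (-2)·1 = 0 ⇒ exp(i) = 2
Π_4 = ℓ^-3 · i^2 · X3

["-3", "2", "0", "0", "0", "1"]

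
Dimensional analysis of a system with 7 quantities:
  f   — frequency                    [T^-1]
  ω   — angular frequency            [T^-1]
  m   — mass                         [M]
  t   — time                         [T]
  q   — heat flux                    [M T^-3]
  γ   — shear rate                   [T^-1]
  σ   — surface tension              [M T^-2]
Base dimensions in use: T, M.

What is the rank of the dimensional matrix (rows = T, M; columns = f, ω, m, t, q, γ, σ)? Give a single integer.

2

Dimensional matrix (T×M by f×ω×m×t×q×γ×σ):
  T: [-1 -1  0  1 -3 -1 -2]
  M: [ 0  0  1  0  1  0  1]
Row reduction gives pivot columns f,m; rank = 2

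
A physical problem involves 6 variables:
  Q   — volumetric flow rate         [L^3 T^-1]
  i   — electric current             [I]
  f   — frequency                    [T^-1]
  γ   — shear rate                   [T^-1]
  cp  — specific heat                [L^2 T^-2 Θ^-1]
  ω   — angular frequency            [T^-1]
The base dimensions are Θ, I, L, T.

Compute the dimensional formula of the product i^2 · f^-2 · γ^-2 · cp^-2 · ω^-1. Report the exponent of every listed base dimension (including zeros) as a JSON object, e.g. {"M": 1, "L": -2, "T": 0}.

Dimensional matrix (Θ×I×L×T by Q×i×f×γ×cp×ω):
  Θ: [ 0  0  0  0 -1  0]
  I: [ 0  1  0  0  0  0]
  L: [ 3  0  0  0  2  0]
  T: [-1  0 -1 -1 -2 -1]
  [Θ]: (2)·0+(-2)·0+(-2)·0+(-2)·-1+(-1)·0 = 2
  [I]: (2)·1+(-2)·0+(-2)·0+(-2)·0+(-1)·0 = 2
  [L]: (2)·0+(-2)·0+(-2)·0+(-2)·2+(-1)·0 = -4
  [T]: (2)·0+(-2)·-1+(-2)·-1+(-2)·-2+(-1)·-1 = 9
⇒ Θ^2 I^2 L^-4 T^9

{"Θ": 2, "I": 2, "L": -4, "T": 9}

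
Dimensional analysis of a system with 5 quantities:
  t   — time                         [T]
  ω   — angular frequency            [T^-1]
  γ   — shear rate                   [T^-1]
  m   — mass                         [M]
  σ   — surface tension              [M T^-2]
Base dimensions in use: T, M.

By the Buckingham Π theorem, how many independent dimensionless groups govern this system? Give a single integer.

3

Dimensional matrix (T×M by t×ω×γ×m×σ):
  T: [ 1 -1 -1  0 -2]
  M: [ 0  0  0  1  1]
RREF → pivots at {t,m} ⇒ r = 2
5 vars − rank 2 = 3 Π groups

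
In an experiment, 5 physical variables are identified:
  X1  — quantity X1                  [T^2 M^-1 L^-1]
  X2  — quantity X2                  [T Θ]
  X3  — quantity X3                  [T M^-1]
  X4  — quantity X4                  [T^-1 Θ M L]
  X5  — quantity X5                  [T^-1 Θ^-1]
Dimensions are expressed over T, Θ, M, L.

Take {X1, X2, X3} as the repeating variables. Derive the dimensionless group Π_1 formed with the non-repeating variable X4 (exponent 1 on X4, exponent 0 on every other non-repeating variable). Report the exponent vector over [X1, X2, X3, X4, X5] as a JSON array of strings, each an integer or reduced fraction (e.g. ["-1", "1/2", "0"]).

Dimensional matrix (T×Θ×M×L by X1×X2×X3×X4×X5):
  T: [ 2  1  1 -1 -1]
  Θ: [ 0  1  0  1 -1]
  M: [-1  0 -1  1  0]
  L: [-1  0  0  1  0]
Echelon form has 3 nonzero rows (pivots: X1,X2,X3)
Pivot set = {X1,X2,X3}, free = {X4,X5}
RREF:
  r0: [   1    0    0   -1    0]
  r1: [   0    1    0    1   -1]
  r2: [   0    0    1    0    0]
  r3: [   0    0    0    0    0]
Fix exponent of X4 at 1, X5 at 0; solve each RREF row for its pivot's exponent:
  r0: exp(X1) + (-1)·1 = 0 ⇒ exp(X1) = 1
  r1: exp(X2) + (1)·1 = 0 ⇒ exp(X2) = -1
  r2: exp(X3) + (0)·1 = 0 ⇒ exp(X3) = 0
Π_1 = X1 · X2^-1 · X4

["1", "-1", "0", "1", "0"]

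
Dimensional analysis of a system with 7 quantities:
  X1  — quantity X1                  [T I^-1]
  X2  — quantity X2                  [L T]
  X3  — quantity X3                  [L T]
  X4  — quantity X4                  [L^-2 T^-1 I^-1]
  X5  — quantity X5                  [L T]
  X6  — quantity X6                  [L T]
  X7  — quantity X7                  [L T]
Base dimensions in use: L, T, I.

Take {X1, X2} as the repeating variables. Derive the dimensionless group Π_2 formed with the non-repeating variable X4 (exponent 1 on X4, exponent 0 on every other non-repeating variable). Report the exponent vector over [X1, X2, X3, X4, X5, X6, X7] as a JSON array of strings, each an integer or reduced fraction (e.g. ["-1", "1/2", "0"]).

Write exponents as rows L,T,I / cols X1,X2,X3,X4,X5,X6,X7:
  L: [ 0  1  1 -2  1  1  1]
  T: [ 1  1  1 -1  1  1  1]
  I: [-1  0  0 -1  0  0  0]
Row reduction gives pivot columns X1,X2; rank = 2
Repeat: X1,X2; free: X3,X4,X5,X6,X7
RREF:
  r0: [   1    0    0    1    0    0    0]
  r1: [   0    1    1   -2    1    1    1]
  r2: [   0    0    0    0    0    0    0]
Fix exponent of X4 at 1, X3 at 0, X5 at 0, X6 at 0, X7 at 0; solve each RREF row for its pivot's exponent:
  r0: exp(X1) + (1)·1 = 0 ⇒ exp(X1) = -1
  r1: exp(X2) + (-2)·1 = 0 ⇒ exp(X2) = 2
Π_2 = X1^-1 · X2^2 · X4

["-1", "2", "0", "1", "0", "0", "0"]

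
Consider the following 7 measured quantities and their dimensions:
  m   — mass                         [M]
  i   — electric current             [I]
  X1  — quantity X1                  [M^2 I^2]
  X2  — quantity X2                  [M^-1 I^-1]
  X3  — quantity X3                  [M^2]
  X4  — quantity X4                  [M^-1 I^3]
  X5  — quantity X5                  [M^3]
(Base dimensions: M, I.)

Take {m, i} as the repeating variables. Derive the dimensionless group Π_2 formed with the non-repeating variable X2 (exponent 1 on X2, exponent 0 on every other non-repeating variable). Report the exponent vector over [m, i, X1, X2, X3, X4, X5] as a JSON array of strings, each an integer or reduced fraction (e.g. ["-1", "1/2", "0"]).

Write exponents as rows M,I / cols m,i,X1,X2,X3,X4,X5:
  M: [ 1  0  2 -1  2 -1  3]
  I: [ 0  1  2 -1  0  3  0]
Row reduction gives pivot columns m,i; rank = 2
Repeat: m,i; free: X1,X2,X3,X4,X5
RREF:
  r0: [   1    0    2   -1    2   -1    3]
  r1: [   0    1    2   -1    0    3    0]
Fix exponent of X2 at 1, X1 at 0, X3 at 0, X4 at 0, X5 at 0; solve each RREF row for its pivot's exponent:
  r0: exp(m) + (-1)·1 = 0 ⇒ exp(m) = 1
  r1: exp(i) + (-1)·1 = 0 ⇒ exp(i) = 1
Π_2 = m · i · X2

["1", "1", "0", "1", "0", "0", "0"]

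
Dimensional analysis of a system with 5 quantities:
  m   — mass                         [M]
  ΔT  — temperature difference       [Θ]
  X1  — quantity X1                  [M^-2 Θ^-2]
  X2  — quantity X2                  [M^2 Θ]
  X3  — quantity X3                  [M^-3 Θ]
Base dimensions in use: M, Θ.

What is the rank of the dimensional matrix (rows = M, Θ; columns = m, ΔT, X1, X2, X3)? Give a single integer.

Dimensional matrix (M×Θ by m×ΔT×X1×X2×X3):
  M: [ 1  0 -2  2 -3]
  Θ: [ 0  1 -2  1  1]
RREF → pivots at {m,ΔT} ⇒ r = 2

2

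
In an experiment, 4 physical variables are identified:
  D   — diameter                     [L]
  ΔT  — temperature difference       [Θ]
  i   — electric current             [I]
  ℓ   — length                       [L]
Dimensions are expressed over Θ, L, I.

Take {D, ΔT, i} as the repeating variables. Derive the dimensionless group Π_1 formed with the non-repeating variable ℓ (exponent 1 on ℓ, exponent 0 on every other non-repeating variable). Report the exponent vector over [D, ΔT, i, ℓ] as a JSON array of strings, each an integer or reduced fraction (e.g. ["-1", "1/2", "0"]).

Write exponents as rows Θ,L,I / cols D,ΔT,i,ℓ:
  Θ: [ 0  1  0  0]
  L: [ 1  0  0  1]
  I: [ 0  0  1  0]
RREF → pivots at {D,ΔT,i} ⇒ r = 3
Pivot set = {D,ΔT,i}, free = {ℓ}
RREF:
  r0: [   1    0    0    1]
  r1: [   0    1    0    0]
  r2: [   0    0    1    0]
Fix exponent of ℓ at 1; solve each RREF row for its pivot's exponent:
  r0: exp(D) + (1)·1 = 0 ⇒ exp(D) = -1
  r1: exp(ΔT) + (0)·1 = 0 ⇒ exp(ΔT) = 0
  r2: exp(i) + (0)·1 = 0 ⇒ exp(i) = 0
Π_1 = D^-1 · ℓ

["-1", "0", "0", "1"]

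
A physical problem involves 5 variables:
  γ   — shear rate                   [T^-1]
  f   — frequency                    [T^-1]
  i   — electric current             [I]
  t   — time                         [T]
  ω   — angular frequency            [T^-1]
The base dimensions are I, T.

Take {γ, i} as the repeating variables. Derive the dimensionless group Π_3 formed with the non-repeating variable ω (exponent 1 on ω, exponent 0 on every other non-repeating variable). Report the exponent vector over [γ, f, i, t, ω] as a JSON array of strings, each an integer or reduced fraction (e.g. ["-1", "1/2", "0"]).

Write exponents as rows I,T / cols γ,f,i,t,ω:
  I: [ 0  0  1  0  0]
  T: [-1 -1  0  1 -1]
Row reduction gives pivot columns γ,i; rank = 2
Repeat: γ,i; free: f,t,ω
RREF:
  r0: [   1    1    0   -1    1]
  r1: [   0    0    1    0    0]
Fix exponent of ω at 1, f at 0, t at 0; solve each RREF row for its pivot's exponent:
  r0: exp(γ) + (1)·1 = 0 ⇒ exp(γ) = -1
  r1: exp(i) + (0)·1 = 0 ⇒ exp(i) = 0
Π_3 = γ^-1 · ω

["-1", "0", "0", "0", "1"]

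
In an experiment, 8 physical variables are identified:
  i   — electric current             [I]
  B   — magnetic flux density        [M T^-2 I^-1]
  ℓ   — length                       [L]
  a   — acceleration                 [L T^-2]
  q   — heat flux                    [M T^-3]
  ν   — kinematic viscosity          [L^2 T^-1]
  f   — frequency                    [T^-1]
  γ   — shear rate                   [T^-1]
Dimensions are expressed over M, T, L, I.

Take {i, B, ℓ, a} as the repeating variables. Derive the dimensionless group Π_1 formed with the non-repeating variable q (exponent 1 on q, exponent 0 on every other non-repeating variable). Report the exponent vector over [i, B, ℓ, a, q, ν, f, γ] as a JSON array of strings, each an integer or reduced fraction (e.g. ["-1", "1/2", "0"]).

["-1", "-1", "1/2", "-1/2", "1", "0", "0", "0"]

Write exponents as rows M,T,L,I / cols i,B,ℓ,a,q,ν,f,γ:
  M: [ 0  1  0  0  1  0  0  0]
  T: [ 0 -2  0 -2 -3 -1 -1 -1]
  L: [ 0  0  1  1  0  2  0  0]
  I: [ 1 -1  0  0  0  0  0  0]
Echelon form has 4 nonzero rows (pivots: i,B,ℓ,a)
Repeat: i,B,ℓ,a; free: q,ν,f,γ
RREF:
  r0: [   1    0    0    0    1    0    0    0]
  r1: [   0    1    0    0    1    0    0    0]
  r2: [   0    0    1    0 -1/2  3/2 -1/2 -1/2]
  r3: [   0    0    0    1  1/2  1/2  1/2  1/2]
Fix exponent of q at 1, ν at 0, f at 0, γ at 0; solve each RREF row for its pivot's exponent:
  r0: exp(i) + (1)·1 = 0 ⇒ exp(i) = -1
  r1: exp(B) + (1)·1 = 0 ⇒ exp(B) = -1
  r2: exp(ℓ) + (-1/2)·1 = 0 ⇒ exp(ℓ) = 1/2
  r3: exp(a) + (1/2)·1 = 0 ⇒ exp(a) = -1/2
Π_1 = i^-1 · B^-1 · ℓ^(1/2) · a^(-1/2) · q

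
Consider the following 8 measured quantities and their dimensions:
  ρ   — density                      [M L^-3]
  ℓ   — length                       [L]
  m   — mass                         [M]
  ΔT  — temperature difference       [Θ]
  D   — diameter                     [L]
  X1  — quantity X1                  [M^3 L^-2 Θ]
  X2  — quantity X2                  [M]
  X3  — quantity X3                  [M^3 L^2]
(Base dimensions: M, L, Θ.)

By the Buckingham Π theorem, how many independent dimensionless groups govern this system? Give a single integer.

Write exponents as rows M,L,Θ / cols ρ,ℓ,m,ΔT,D,X1,X2,X3:
  M: [ 1  0  1  0  0  3  1  3]
  L: [-3  1  0  0  1 -2  0  2]
  Θ: [ 0  0  0  1  0  1  0  0]
Row reduction gives pivot columns ρ,ℓ,ΔT; rank = 3
n=8, r=3 ⇒ 5 dimensionless groups

5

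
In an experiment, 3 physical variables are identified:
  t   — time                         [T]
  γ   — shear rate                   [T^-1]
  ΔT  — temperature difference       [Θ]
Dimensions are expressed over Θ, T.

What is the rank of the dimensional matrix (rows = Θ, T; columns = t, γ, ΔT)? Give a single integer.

2

Dimensional matrix (Θ×T by t×γ×ΔT):
  Θ: [ 0  0  1]
  T: [ 1 -1  0]
RREF → pivots at {t,ΔT} ⇒ r = 2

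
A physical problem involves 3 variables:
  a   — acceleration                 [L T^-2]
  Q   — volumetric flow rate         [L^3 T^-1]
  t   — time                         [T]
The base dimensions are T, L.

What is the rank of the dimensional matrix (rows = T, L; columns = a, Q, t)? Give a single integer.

Dimensional matrix (T×L by a×Q×t):
  T: [-2 -1  1]
  L: [ 1  3  0]
Row reduction gives pivot columns a,Q; rank = 2

2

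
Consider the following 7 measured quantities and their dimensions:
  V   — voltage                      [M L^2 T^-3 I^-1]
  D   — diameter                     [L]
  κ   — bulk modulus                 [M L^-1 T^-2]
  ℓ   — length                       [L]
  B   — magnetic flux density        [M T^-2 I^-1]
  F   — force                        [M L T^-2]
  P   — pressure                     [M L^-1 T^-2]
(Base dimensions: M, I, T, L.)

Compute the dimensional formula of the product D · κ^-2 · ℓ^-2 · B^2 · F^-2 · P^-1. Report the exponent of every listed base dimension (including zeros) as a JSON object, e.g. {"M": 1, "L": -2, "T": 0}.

Exponent matrix [M,I,T,L] × [V,D,κ,ℓ,B,F,P]:
  M: [ 1  0  1  0  1  1  1]
  I: [-1  0  0  0 -1  0  0]
  T: [-3  0 -2  0 -2 -2 -2]
  L: [ 2  1 -1  1  0  1 -1]
  [M]: (1)·0+(-2)·1+(-2)·0+(2)·1+(-2)·1+(-1)·1 = -3
  [I]: (1)·0+(-2)·0+(-2)·0+(2)·-1+(-2)·0+(-1)·0 = -2
  [T]: (1)·0+(-2)·-2+(-2)·0+(2)·-2+(-2)·-2+(-1)·-2 = 6
  [L]: (1)·1+(-2)·-1+(-2)·1+(2)·0+(-2)·1+(-1)·-1 = 0
⇒ M^-3 I^-2 T^6

{"M": -3, "I": -2, "T": 6, "L": 0}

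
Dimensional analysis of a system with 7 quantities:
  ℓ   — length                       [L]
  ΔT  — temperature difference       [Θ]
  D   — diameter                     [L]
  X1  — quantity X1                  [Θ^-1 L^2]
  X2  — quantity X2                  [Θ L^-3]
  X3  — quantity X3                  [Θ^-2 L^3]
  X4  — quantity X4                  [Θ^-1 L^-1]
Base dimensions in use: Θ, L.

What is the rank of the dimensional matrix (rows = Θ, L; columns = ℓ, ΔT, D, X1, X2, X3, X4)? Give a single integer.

Exponent matrix [Θ,L] × [ℓ,ΔT,D,X1,X2,X3,X4]:
  Θ: [ 0  1  0 -1  1 -2 -1]
  L: [ 1  0  1  2 -3  3 -1]
Row reduction gives pivot columns ℓ,ΔT; rank = 2

2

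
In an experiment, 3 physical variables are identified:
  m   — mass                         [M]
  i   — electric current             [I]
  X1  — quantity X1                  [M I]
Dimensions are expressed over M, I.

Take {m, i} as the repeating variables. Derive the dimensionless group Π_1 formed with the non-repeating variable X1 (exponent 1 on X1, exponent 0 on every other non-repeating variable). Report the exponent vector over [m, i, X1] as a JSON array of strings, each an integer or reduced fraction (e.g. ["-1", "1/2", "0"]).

["-1", "-1", "1"]

Dimensional matrix (M×I by m×i×X1):
  M: [ 1  0  1]
  I: [ 0  1  1]
Echelon form has 2 nonzero rows (pivots: m,i)
Pivot set = {m,i}, free = {X1}
RREF:
  r0: [   1    0    1]
  r1: [   0    1    1]
Fix exponent of X1 at 1; solve each RREF row for its pivot's exponent:
  r0: exp(m) + (1)·1 = 0 ⇒ exp(m) = -1
  r1: exp(i) + (1)·1 = 0 ⇒ exp(i) = -1
Π_1 = m^-1 · i^-1 · X1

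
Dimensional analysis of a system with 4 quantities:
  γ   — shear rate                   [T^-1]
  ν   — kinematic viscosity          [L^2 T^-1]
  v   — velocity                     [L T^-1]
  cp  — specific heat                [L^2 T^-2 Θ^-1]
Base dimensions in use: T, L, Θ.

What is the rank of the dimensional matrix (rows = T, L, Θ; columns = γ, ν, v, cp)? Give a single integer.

Dimensional matrix (T×L×Θ by γ×ν×v×cp):
  T: [-1 -1 -1 -2]
  L: [ 0  2  1  2]
  Θ: [ 0  0  0 -1]
RREF → pivots at {γ,ν,cp} ⇒ r = 3

3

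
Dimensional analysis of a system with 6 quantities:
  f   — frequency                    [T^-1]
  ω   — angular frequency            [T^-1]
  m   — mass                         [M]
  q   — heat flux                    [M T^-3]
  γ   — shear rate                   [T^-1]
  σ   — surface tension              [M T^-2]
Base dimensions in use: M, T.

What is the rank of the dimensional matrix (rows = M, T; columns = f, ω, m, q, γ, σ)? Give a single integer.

2

Write exponents as rows M,T / cols f,ω,m,q,γ,σ:
  M: [ 0  0  1  1  0  1]
  T: [-1 -1  0 -3 -1 -2]
Echelon form has 2 nonzero rows (pivots: f,m)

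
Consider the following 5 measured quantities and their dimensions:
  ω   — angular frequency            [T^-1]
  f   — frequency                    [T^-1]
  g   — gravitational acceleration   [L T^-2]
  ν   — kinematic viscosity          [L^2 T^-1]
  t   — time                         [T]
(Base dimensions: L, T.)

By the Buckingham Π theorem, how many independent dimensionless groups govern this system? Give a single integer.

3

Write exponents as rows L,T / cols ω,f,g,ν,t:
  L: [ 0  0  1  2  0]
  T: [-1 -1 -2 -1  1]
Row reduction gives pivot columns ω,g; rank = 2
n=5, r=2 ⇒ 3 dimensionless groups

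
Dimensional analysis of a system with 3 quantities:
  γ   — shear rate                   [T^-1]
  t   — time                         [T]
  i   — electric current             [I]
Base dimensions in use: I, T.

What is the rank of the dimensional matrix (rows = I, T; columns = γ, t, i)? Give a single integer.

Dimensional matrix (I×T by γ×t×i):
  I: [ 0  0  1]
  T: [-1  1  0]
RREF → pivots at {γ,i} ⇒ r = 2

2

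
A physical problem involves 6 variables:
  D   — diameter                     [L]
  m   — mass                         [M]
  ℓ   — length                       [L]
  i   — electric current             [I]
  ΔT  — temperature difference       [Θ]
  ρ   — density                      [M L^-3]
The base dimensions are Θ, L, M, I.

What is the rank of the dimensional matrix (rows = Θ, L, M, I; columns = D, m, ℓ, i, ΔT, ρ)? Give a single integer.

4

Write exponents as rows Θ,L,M,I / cols D,m,ℓ,i,ΔT,ρ:
  Θ: [ 0  0  0  0  1  0]
  L: [ 1  0  1  0  0 -3]
  M: [ 0  1  0  0  0  1]
  I: [ 0  0  0  1  0  0]
Row reduction gives pivot columns D,m,i,ΔT; rank = 4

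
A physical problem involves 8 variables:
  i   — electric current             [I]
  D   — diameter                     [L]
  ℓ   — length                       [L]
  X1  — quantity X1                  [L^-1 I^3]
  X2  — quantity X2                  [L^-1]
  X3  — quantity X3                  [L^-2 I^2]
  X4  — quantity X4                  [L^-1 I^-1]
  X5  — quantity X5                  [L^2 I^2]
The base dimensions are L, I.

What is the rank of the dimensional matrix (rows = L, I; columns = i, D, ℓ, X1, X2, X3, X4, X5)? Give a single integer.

2

Exponent matrix [L,I] × [i,D,ℓ,X1,X2,X3,X4,X5]:
  L: [ 0  1  1 -1 -1 -2 -1  2]
  I: [ 1  0  0  3  0  2 -1  2]
Echelon form has 2 nonzero rows (pivots: i,D)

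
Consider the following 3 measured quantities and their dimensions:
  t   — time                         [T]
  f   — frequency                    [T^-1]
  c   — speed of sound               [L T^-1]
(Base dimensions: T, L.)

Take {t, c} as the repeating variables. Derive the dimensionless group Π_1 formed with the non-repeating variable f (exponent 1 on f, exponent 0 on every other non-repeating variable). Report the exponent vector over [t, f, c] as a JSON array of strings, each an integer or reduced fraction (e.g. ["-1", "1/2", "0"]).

Exponent matrix [T,L] × [t,f,c]:
  T: [ 1 -1 -1]
  L: [ 0  0  1]
Row reduction gives pivot columns t,c; rank = 2
Pivot set = {t,c}, free = {f}
RREF:
  r0: [   1   -1    0]
  r1: [   0    0    1]
Fix exponent of f at 1; solve each RREF row for its pivot's exponent:
  r0: exp(t) + (-1)·1 = 0 ⇒ exp(t) = 1
  r1: exp(c) + (0)·1 = 0 ⇒ exp(c) = 0
Π_1 = t · f

["1", "1", "0"]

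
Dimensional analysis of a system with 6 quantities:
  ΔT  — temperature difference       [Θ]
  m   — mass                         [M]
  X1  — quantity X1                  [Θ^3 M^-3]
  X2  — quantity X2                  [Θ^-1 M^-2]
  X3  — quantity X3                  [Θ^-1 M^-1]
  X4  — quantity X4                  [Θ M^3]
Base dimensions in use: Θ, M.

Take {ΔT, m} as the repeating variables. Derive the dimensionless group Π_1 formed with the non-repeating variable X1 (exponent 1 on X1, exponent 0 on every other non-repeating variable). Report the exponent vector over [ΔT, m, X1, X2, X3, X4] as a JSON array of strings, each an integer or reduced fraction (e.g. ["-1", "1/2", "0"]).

Exponent matrix [Θ,M] × [ΔT,m,X1,X2,X3,X4]:
  Θ: [ 1  0  3 -1 -1  1]
  M: [ 0  1 -3 -2 -1  3]
Row reduction gives pivot columns ΔT,m; rank = 2
Repeat: ΔT,m; free: X1,X2,X3,X4
RREF:
  r0: [   1    0    3   -1   -1    1]
  r1: [   0    1   -3   -2   -1    3]
Fix exponent of X1 at 1, X2 at 0, X3 at 0, X4 at 0; solve each RREF row for its pivot's exponent:
  r0: exp(ΔT) + (3)·1 = 0 ⇒ exp(ΔT) = -3
  r1: exp(m) + (-3)·1 = 0 ⇒ exp(m) = 3
Π_1 = ΔT^-3 · m^3 · X1

["-3", "3", "1", "0", "0", "0"]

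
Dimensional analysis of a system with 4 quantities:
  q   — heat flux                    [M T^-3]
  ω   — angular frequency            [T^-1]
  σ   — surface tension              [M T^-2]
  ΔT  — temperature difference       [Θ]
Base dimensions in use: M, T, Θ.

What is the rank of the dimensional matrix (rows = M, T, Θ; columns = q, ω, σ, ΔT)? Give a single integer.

Write exponents as rows M,T,Θ / cols q,ω,σ,ΔT:
  M: [ 1  0  1  0]
  T: [-3 -1 -2  0]
  Θ: [ 0  0  0  1]
RREF → pivots at {q,ω,ΔT} ⇒ r = 3

3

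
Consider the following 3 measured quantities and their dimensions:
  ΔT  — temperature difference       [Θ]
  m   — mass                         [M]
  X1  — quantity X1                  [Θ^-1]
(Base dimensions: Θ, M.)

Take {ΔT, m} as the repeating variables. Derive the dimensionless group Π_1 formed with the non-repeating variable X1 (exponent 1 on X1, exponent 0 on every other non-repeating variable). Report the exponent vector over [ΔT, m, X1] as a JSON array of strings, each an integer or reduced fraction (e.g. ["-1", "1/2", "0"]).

Write exponents as rows Θ,M / cols ΔT,m,X1:
  Θ: [ 1  0 -1]
  M: [ 0  1  0]
Echelon form has 2 nonzero rows (pivots: ΔT,m)
Pivot set = {ΔT,m}, free = {X1}
RREF:
  r0: [   1    0   -1]
  r1: [   0    1    0]
Fix exponent of X1 at 1; solve each RREF row for its pivot's exponent:
  r0: exp(ΔT) + (-1)·1 = 0 ⇒ exp(ΔT) = 1
  r1: exp(m) + (0)·1 = 0 ⇒ exp(m) = 0
Π_1 = ΔT · X1

["1", "0", "1"]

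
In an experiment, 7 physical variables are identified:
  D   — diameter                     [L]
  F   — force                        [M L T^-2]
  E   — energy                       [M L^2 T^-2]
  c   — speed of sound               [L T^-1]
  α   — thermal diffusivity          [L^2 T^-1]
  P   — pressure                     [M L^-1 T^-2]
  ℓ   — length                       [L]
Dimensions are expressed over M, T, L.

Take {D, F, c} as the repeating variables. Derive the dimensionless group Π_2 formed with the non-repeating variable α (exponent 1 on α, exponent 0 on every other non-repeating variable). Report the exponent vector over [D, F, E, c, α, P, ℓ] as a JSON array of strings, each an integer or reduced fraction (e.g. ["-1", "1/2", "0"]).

Dimensional matrix (M×T×L by D×F×E×c×α×P×ℓ):
  M: [ 0  1  1  0  0  1  0]
  T: [ 0 -2 -2 -1 -1 -2  0]
  L: [ 1  1  2  1  2 -1  1]
Echelon form has 3 nonzero rows (pivots: D,F,c)
Pivot set = {D,F,c}, free = {E,α,P,ℓ}
RREF:
  r0: [   1    0    1    0    1   -2    1]
  r1: [   0    1    1    0    0    1    0]
  r2: [   0    0    0    1    1    0    0]
Fix exponent of α at 1, E at 0, P at 0, ℓ at 0; solve each RREF row for its pivot's exponent:
  r0: exp(D) + (1)·1 = 0 ⇒ exp(D) = -1
  r1: exp(F) + (0)·1 = 0 ⇒ exp(F) = 0
  r2: exp(c) + (1)·1 = 0 ⇒ exp(c) = -1
Π_2 = D^-1 · c^-1 · α

["-1", "0", "0", "-1", "1", "0", "0"]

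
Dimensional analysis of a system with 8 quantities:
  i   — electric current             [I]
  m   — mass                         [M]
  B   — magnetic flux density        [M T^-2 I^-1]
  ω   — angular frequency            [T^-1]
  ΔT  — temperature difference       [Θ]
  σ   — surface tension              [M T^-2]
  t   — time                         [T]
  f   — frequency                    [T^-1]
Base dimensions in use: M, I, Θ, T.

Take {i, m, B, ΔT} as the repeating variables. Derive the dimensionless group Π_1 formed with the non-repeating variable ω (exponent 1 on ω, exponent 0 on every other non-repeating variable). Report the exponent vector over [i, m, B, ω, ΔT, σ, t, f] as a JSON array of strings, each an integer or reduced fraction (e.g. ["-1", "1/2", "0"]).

["-1/2", "1/2", "-1/2", "1", "0", "0", "0", "0"]

Dimensional matrix (M×I×Θ×T by i×m×B×ω×ΔT×σ×t×f):
  M: [ 0  1  1  0  0  1  0  0]
  I: [ 1  0 -1  0  0  0  0  0]
  Θ: [ 0  0  0  0  1  0  0  0]
  T: [ 0  0 -2 -1  0 -2  1 -1]
Row reduction gives pivot columns i,m,B,ΔT; rank = 4
Repeat: i,m,B,ΔT; free: ω,σ,t,f
RREF:
  r0: [   1    0    0  1/2    0    1 -1/2  1/2]
  r1: [   0    1    0 -1/2    0    0  1/2 -1/2]
  r2: [   0    0    1  1/2    0    1 -1/2  1/2]
  r3: [   0    0    0    0    1    0    0    0]
Fix exponent of ω at 1, σ at 0, t at 0, f at 0; solve each RREF row for its pivot's exponent:
  r0: exp(i) + (1/2)·1 = 0 ⇒ exp(i) = -1/2
  r1: exp(m) + (-1/2)·1 = 0 ⇒ exp(m) = 1/2
  r2: exp(B) + (1/2)·1 = 0 ⇒ exp(B) = -1/2
  r3: exp(ΔT) + (0)·1 = 0 ⇒ exp(ΔT) = 0
Π_1 = i^(-1/2) · m^(1/2) · B^(-1/2) · ω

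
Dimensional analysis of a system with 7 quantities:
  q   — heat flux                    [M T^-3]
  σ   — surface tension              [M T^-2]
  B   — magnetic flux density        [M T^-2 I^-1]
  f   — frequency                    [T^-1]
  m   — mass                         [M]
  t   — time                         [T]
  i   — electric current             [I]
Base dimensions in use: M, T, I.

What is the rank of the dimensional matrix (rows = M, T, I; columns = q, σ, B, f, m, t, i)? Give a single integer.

3

Dimensional matrix (M×T×I by q×σ×B×f×m×t×i):
  M: [ 1  1  1  0  1  0  0]
  T: [-3 -2 -2 -1  0  1  0]
  I: [ 0  0 -1  0  0  0  1]
Echelon form has 3 nonzero rows (pivots: q,σ,B)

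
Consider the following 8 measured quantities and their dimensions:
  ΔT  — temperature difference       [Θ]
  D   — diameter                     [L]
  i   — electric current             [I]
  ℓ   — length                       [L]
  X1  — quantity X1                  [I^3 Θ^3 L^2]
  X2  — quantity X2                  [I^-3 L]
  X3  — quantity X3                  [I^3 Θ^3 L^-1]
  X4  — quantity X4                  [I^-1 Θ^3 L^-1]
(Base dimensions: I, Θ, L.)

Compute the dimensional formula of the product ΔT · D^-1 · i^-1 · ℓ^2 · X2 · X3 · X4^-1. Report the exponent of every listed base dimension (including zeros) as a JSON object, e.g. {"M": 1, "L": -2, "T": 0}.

Write exponents as rows I,Θ,L / cols ΔT,D,i,ℓ,X1,X2,X3,X4:
  I: [ 0  0  1  0  3 -3  3 -1]
  Θ: [ 1  0  0  0  3  0  3  3]
  L: [ 0  1  0  1  2  1 -1 -1]
  [I]: (1)·0+(-1)·0+(-1)·1+(2)·0+(1)·-3+(1)·3+(-1)·-1 = 0
  [Θ]: (1)·1+(-1)·0+(-1)·0+(2)·0+(1)·0+(1)·3+(-1)·3 = 1
  [L]: (1)·0+(-1)·1+(-1)·0+(2)·1+(1)·1+(1)·-1+(-1)·-1 = 2
⇒ Θ L^2

{"I": 0, "Θ": 1, "L": 2}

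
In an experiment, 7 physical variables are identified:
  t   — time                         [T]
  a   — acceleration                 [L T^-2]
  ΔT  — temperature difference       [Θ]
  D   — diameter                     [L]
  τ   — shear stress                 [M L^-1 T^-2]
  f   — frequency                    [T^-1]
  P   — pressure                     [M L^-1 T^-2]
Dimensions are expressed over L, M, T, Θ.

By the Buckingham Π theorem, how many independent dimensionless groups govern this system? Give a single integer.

Dimensional matrix (L×M×T×Θ by t×a×ΔT×D×τ×f×P):
  L: [ 0  1  0  1 -1  0 -1]
  M: [ 0  0  0  0  1  0  1]
  T: [ 1 -2  0  0 -2 -1 -2]
  Θ: [ 0  0  1  0  0  0  0]
RREF → pivots at {t,a,ΔT,τ} ⇒ r = 4
n=7, r=4 ⇒ 3 dimensionless groups

3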